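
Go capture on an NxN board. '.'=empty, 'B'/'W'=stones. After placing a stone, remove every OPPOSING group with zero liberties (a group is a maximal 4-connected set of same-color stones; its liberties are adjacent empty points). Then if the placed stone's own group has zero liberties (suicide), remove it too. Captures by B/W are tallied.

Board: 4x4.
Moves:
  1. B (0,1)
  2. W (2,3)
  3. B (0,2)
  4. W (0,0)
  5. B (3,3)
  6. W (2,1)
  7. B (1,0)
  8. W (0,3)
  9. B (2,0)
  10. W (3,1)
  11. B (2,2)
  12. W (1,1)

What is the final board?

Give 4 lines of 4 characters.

Answer: .BBW
BW..
BWBW
.W.B

Derivation:
Move 1: B@(0,1) -> caps B=0 W=0
Move 2: W@(2,3) -> caps B=0 W=0
Move 3: B@(0,2) -> caps B=0 W=0
Move 4: W@(0,0) -> caps B=0 W=0
Move 5: B@(3,3) -> caps B=0 W=0
Move 6: W@(2,1) -> caps B=0 W=0
Move 7: B@(1,0) -> caps B=1 W=0
Move 8: W@(0,3) -> caps B=1 W=0
Move 9: B@(2,0) -> caps B=1 W=0
Move 10: W@(3,1) -> caps B=1 W=0
Move 11: B@(2,2) -> caps B=1 W=0
Move 12: W@(1,1) -> caps B=1 W=0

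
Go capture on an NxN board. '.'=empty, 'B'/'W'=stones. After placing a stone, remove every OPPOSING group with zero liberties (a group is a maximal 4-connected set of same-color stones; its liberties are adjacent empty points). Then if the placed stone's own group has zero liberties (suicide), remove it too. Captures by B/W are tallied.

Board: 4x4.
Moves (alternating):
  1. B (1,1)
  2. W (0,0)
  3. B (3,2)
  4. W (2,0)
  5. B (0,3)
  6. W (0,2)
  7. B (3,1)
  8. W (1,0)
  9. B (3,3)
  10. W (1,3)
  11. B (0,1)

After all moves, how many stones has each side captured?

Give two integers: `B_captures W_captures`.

Move 1: B@(1,1) -> caps B=0 W=0
Move 2: W@(0,0) -> caps B=0 W=0
Move 3: B@(3,2) -> caps B=0 W=0
Move 4: W@(2,0) -> caps B=0 W=0
Move 5: B@(0,3) -> caps B=0 W=0
Move 6: W@(0,2) -> caps B=0 W=0
Move 7: B@(3,1) -> caps B=0 W=0
Move 8: W@(1,0) -> caps B=0 W=0
Move 9: B@(3,3) -> caps B=0 W=0
Move 10: W@(1,3) -> caps B=0 W=1
Move 11: B@(0,1) -> caps B=0 W=1

Answer: 0 1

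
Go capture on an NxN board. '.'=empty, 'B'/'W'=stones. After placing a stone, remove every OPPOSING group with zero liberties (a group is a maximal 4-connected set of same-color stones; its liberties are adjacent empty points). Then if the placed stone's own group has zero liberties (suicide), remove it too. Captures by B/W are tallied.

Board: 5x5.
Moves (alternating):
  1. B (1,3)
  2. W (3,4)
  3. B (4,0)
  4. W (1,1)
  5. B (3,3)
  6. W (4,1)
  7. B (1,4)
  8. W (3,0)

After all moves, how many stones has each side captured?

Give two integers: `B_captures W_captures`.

Move 1: B@(1,3) -> caps B=0 W=0
Move 2: W@(3,4) -> caps B=0 W=0
Move 3: B@(4,0) -> caps B=0 W=0
Move 4: W@(1,1) -> caps B=0 W=0
Move 5: B@(3,3) -> caps B=0 W=0
Move 6: W@(4,1) -> caps B=0 W=0
Move 7: B@(1,4) -> caps B=0 W=0
Move 8: W@(3,0) -> caps B=0 W=1

Answer: 0 1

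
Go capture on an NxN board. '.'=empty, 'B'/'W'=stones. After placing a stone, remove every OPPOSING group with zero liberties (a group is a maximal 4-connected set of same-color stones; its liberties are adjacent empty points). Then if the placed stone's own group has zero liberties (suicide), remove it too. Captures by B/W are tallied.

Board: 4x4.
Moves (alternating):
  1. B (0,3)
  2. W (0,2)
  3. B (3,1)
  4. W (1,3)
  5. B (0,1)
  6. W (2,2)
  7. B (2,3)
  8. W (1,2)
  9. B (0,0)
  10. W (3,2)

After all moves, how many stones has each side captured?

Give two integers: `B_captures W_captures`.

Answer: 0 1

Derivation:
Move 1: B@(0,3) -> caps B=0 W=0
Move 2: W@(0,2) -> caps B=0 W=0
Move 3: B@(3,1) -> caps B=0 W=0
Move 4: W@(1,3) -> caps B=0 W=1
Move 5: B@(0,1) -> caps B=0 W=1
Move 6: W@(2,2) -> caps B=0 W=1
Move 7: B@(2,3) -> caps B=0 W=1
Move 8: W@(1,2) -> caps B=0 W=1
Move 9: B@(0,0) -> caps B=0 W=1
Move 10: W@(3,2) -> caps B=0 W=1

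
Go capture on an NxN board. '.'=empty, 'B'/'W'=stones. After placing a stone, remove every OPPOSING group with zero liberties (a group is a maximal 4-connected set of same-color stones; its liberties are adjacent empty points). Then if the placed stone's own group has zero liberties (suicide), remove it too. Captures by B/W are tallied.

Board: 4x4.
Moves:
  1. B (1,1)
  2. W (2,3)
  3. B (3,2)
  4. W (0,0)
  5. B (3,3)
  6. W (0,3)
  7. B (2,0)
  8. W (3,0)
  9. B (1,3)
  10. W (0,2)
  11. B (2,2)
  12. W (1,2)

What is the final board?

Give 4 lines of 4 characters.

Move 1: B@(1,1) -> caps B=0 W=0
Move 2: W@(2,3) -> caps B=0 W=0
Move 3: B@(3,2) -> caps B=0 W=0
Move 4: W@(0,0) -> caps B=0 W=0
Move 5: B@(3,3) -> caps B=0 W=0
Move 6: W@(0,3) -> caps B=0 W=0
Move 7: B@(2,0) -> caps B=0 W=0
Move 8: W@(3,0) -> caps B=0 W=0
Move 9: B@(1,3) -> caps B=0 W=0
Move 10: W@(0,2) -> caps B=0 W=0
Move 11: B@(2,2) -> caps B=1 W=0
Move 12: W@(1,2) -> caps B=1 W=0

Answer: W.WW
.BWB
B.B.
W.BB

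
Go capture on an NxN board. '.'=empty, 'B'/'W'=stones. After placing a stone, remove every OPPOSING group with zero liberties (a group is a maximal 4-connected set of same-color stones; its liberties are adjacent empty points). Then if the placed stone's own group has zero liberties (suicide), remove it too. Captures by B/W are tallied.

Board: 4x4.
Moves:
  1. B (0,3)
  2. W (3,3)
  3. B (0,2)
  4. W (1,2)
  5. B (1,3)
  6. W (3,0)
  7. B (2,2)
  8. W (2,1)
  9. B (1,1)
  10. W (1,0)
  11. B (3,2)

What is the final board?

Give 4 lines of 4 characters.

Answer: ..BB
WB.B
.WB.
W.BW

Derivation:
Move 1: B@(0,3) -> caps B=0 W=0
Move 2: W@(3,3) -> caps B=0 W=0
Move 3: B@(0,2) -> caps B=0 W=0
Move 4: W@(1,2) -> caps B=0 W=0
Move 5: B@(1,3) -> caps B=0 W=0
Move 6: W@(3,0) -> caps B=0 W=0
Move 7: B@(2,2) -> caps B=0 W=0
Move 8: W@(2,1) -> caps B=0 W=0
Move 9: B@(1,1) -> caps B=1 W=0
Move 10: W@(1,0) -> caps B=1 W=0
Move 11: B@(3,2) -> caps B=1 W=0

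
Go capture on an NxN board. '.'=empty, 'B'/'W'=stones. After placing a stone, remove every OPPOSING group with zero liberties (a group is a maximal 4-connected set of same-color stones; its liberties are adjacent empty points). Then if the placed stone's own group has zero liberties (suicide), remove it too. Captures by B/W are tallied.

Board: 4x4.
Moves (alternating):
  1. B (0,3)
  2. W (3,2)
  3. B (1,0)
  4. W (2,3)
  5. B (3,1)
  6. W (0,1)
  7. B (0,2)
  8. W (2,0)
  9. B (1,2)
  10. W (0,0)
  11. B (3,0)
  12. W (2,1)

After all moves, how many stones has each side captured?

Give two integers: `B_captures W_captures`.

Answer: 0 2

Derivation:
Move 1: B@(0,3) -> caps B=0 W=0
Move 2: W@(3,2) -> caps B=0 W=0
Move 3: B@(1,0) -> caps B=0 W=0
Move 4: W@(2,3) -> caps B=0 W=0
Move 5: B@(3,1) -> caps B=0 W=0
Move 6: W@(0,1) -> caps B=0 W=0
Move 7: B@(0,2) -> caps B=0 W=0
Move 8: W@(2,0) -> caps B=0 W=0
Move 9: B@(1,2) -> caps B=0 W=0
Move 10: W@(0,0) -> caps B=0 W=0
Move 11: B@(3,0) -> caps B=0 W=0
Move 12: W@(2,1) -> caps B=0 W=2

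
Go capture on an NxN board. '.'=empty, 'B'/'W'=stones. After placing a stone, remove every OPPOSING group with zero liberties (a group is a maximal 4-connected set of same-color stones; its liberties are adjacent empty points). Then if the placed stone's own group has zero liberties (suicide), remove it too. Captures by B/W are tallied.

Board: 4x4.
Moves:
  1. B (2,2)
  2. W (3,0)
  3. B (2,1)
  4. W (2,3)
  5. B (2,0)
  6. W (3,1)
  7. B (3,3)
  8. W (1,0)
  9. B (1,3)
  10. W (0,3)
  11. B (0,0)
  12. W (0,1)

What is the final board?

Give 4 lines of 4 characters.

Answer: .W.W
W..B
BBB.
WW.B

Derivation:
Move 1: B@(2,2) -> caps B=0 W=0
Move 2: W@(3,0) -> caps B=0 W=0
Move 3: B@(2,1) -> caps B=0 W=0
Move 4: W@(2,3) -> caps B=0 W=0
Move 5: B@(2,0) -> caps B=0 W=0
Move 6: W@(3,1) -> caps B=0 W=0
Move 7: B@(3,3) -> caps B=0 W=0
Move 8: W@(1,0) -> caps B=0 W=0
Move 9: B@(1,3) -> caps B=1 W=0
Move 10: W@(0,3) -> caps B=1 W=0
Move 11: B@(0,0) -> caps B=1 W=0
Move 12: W@(0,1) -> caps B=1 W=1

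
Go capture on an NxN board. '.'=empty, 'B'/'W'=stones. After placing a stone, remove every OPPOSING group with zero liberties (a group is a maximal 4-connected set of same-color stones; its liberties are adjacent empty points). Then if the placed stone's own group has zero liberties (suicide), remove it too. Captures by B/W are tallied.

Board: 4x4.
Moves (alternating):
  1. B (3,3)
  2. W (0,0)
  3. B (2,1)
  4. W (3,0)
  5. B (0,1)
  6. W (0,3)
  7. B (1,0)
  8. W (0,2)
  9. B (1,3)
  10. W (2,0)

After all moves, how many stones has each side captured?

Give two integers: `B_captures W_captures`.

Answer: 1 0

Derivation:
Move 1: B@(3,3) -> caps B=0 W=0
Move 2: W@(0,0) -> caps B=0 W=0
Move 3: B@(2,1) -> caps B=0 W=0
Move 4: W@(3,0) -> caps B=0 W=0
Move 5: B@(0,1) -> caps B=0 W=0
Move 6: W@(0,3) -> caps B=0 W=0
Move 7: B@(1,0) -> caps B=1 W=0
Move 8: W@(0,2) -> caps B=1 W=0
Move 9: B@(1,3) -> caps B=1 W=0
Move 10: W@(2,0) -> caps B=1 W=0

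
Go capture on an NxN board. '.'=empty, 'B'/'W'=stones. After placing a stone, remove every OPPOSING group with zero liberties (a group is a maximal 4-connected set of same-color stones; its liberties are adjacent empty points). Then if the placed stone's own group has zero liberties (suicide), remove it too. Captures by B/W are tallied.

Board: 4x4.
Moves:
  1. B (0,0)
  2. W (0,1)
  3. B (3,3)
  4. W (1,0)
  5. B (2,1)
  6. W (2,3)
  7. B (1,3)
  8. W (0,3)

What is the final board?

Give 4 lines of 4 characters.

Move 1: B@(0,0) -> caps B=0 W=0
Move 2: W@(0,1) -> caps B=0 W=0
Move 3: B@(3,3) -> caps B=0 W=0
Move 4: W@(1,0) -> caps B=0 W=1
Move 5: B@(2,1) -> caps B=0 W=1
Move 6: W@(2,3) -> caps B=0 W=1
Move 7: B@(1,3) -> caps B=0 W=1
Move 8: W@(0,3) -> caps B=0 W=1

Answer: .W.W
W..B
.B.W
...B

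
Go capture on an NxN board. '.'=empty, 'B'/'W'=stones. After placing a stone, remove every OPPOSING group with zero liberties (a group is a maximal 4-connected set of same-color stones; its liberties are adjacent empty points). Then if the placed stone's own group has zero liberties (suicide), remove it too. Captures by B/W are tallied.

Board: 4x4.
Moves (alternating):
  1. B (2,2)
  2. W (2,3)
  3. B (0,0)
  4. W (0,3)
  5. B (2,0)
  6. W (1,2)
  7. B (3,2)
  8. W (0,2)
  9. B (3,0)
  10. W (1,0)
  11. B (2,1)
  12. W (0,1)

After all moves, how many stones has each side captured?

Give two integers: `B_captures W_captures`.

Answer: 0 1

Derivation:
Move 1: B@(2,2) -> caps B=0 W=0
Move 2: W@(2,3) -> caps B=0 W=0
Move 3: B@(0,0) -> caps B=0 W=0
Move 4: W@(0,3) -> caps B=0 W=0
Move 5: B@(2,0) -> caps B=0 W=0
Move 6: W@(1,2) -> caps B=0 W=0
Move 7: B@(3,2) -> caps B=0 W=0
Move 8: W@(0,2) -> caps B=0 W=0
Move 9: B@(3,0) -> caps B=0 W=0
Move 10: W@(1,0) -> caps B=0 W=0
Move 11: B@(2,1) -> caps B=0 W=0
Move 12: W@(0,1) -> caps B=0 W=1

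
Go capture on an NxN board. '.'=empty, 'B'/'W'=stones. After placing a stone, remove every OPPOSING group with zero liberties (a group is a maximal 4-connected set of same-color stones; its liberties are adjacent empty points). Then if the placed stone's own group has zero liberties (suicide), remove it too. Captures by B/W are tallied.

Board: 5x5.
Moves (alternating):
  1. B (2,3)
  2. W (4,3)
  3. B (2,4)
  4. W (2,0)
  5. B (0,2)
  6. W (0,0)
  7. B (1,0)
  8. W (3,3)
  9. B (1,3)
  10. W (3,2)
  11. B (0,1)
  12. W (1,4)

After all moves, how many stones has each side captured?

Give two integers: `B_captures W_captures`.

Answer: 1 0

Derivation:
Move 1: B@(2,3) -> caps B=0 W=0
Move 2: W@(4,3) -> caps B=0 W=0
Move 3: B@(2,4) -> caps B=0 W=0
Move 4: W@(2,0) -> caps B=0 W=0
Move 5: B@(0,2) -> caps B=0 W=0
Move 6: W@(0,0) -> caps B=0 W=0
Move 7: B@(1,0) -> caps B=0 W=0
Move 8: W@(3,3) -> caps B=0 W=0
Move 9: B@(1,3) -> caps B=0 W=0
Move 10: W@(3,2) -> caps B=0 W=0
Move 11: B@(0,1) -> caps B=1 W=0
Move 12: W@(1,4) -> caps B=1 W=0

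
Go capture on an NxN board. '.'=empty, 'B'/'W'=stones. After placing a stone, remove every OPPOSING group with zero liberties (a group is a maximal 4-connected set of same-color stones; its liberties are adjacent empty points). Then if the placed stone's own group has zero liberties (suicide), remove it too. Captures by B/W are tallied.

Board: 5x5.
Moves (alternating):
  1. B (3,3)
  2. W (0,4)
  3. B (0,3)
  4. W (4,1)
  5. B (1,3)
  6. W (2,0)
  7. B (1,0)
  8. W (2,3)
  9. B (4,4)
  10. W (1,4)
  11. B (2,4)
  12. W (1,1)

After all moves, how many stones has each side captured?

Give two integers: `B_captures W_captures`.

Move 1: B@(3,3) -> caps B=0 W=0
Move 2: W@(0,4) -> caps B=0 W=0
Move 3: B@(0,3) -> caps B=0 W=0
Move 4: W@(4,1) -> caps B=0 W=0
Move 5: B@(1,3) -> caps B=0 W=0
Move 6: W@(2,0) -> caps B=0 W=0
Move 7: B@(1,0) -> caps B=0 W=0
Move 8: W@(2,3) -> caps B=0 W=0
Move 9: B@(4,4) -> caps B=0 W=0
Move 10: W@(1,4) -> caps B=0 W=0
Move 11: B@(2,4) -> caps B=2 W=0
Move 12: W@(1,1) -> caps B=2 W=0

Answer: 2 0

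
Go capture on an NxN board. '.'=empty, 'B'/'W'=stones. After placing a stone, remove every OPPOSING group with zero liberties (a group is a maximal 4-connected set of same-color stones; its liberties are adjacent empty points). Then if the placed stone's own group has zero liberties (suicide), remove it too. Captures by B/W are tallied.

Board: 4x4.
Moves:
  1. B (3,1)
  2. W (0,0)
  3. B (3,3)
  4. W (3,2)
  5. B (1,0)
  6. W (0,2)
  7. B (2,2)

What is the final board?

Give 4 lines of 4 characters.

Answer: W.W.
B...
..B.
.B.B

Derivation:
Move 1: B@(3,1) -> caps B=0 W=0
Move 2: W@(0,0) -> caps B=0 W=0
Move 3: B@(3,3) -> caps B=0 W=0
Move 4: W@(3,2) -> caps B=0 W=0
Move 5: B@(1,0) -> caps B=0 W=0
Move 6: W@(0,2) -> caps B=0 W=0
Move 7: B@(2,2) -> caps B=1 W=0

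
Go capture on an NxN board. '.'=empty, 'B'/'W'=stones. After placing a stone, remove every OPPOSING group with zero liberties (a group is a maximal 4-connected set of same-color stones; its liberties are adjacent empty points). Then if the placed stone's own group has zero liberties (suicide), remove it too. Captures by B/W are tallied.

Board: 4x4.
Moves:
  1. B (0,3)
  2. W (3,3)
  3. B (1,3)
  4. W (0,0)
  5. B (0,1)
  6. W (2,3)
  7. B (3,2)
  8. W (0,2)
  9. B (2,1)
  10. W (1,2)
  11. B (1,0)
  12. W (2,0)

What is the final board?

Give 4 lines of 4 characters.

Move 1: B@(0,3) -> caps B=0 W=0
Move 2: W@(3,3) -> caps B=0 W=0
Move 3: B@(1,3) -> caps B=0 W=0
Move 4: W@(0,0) -> caps B=0 W=0
Move 5: B@(0,1) -> caps B=0 W=0
Move 6: W@(2,3) -> caps B=0 W=0
Move 7: B@(3,2) -> caps B=0 W=0
Move 8: W@(0,2) -> caps B=0 W=0
Move 9: B@(2,1) -> caps B=0 W=0
Move 10: W@(1,2) -> caps B=0 W=2
Move 11: B@(1,0) -> caps B=1 W=2
Move 12: W@(2,0) -> caps B=1 W=2

Answer: .BW.
B.W.
WB.W
..BW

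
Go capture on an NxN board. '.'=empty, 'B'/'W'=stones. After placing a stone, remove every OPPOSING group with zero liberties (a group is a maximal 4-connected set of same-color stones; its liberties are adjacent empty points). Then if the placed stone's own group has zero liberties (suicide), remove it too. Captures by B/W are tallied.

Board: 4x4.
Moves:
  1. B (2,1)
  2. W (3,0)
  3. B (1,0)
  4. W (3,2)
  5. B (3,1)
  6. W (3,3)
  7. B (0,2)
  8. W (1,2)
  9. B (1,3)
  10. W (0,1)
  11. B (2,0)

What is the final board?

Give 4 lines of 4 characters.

Move 1: B@(2,1) -> caps B=0 W=0
Move 2: W@(3,0) -> caps B=0 W=0
Move 3: B@(1,0) -> caps B=0 W=0
Move 4: W@(3,2) -> caps B=0 W=0
Move 5: B@(3,1) -> caps B=0 W=0
Move 6: W@(3,3) -> caps B=0 W=0
Move 7: B@(0,2) -> caps B=0 W=0
Move 8: W@(1,2) -> caps B=0 W=0
Move 9: B@(1,3) -> caps B=0 W=0
Move 10: W@(0,1) -> caps B=0 W=0
Move 11: B@(2,0) -> caps B=1 W=0

Answer: .WB.
B.WB
BB..
.BWW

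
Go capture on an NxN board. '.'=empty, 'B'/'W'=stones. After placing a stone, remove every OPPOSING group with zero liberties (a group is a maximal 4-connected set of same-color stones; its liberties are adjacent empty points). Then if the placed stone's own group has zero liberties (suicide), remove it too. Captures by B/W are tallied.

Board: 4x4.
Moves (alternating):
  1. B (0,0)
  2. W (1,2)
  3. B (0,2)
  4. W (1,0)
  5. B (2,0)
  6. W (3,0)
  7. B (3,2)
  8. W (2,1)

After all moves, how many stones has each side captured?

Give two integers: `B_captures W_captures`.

Answer: 0 1

Derivation:
Move 1: B@(0,0) -> caps B=0 W=0
Move 2: W@(1,2) -> caps B=0 W=0
Move 3: B@(0,2) -> caps B=0 W=0
Move 4: W@(1,0) -> caps B=0 W=0
Move 5: B@(2,0) -> caps B=0 W=0
Move 6: W@(3,0) -> caps B=0 W=0
Move 7: B@(3,2) -> caps B=0 W=0
Move 8: W@(2,1) -> caps B=0 W=1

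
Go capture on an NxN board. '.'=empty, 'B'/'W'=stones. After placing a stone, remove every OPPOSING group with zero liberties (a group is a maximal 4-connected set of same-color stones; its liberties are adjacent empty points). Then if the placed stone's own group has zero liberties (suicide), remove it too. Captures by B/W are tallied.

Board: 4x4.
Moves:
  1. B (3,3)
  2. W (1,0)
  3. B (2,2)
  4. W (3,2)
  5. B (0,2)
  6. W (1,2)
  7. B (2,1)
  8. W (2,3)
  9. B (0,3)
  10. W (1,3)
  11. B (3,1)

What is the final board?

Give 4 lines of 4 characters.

Answer: ..BB
W.WW
.BBW
.BW.

Derivation:
Move 1: B@(3,3) -> caps B=0 W=0
Move 2: W@(1,0) -> caps B=0 W=0
Move 3: B@(2,2) -> caps B=0 W=0
Move 4: W@(3,2) -> caps B=0 W=0
Move 5: B@(0,2) -> caps B=0 W=0
Move 6: W@(1,2) -> caps B=0 W=0
Move 7: B@(2,1) -> caps B=0 W=0
Move 8: W@(2,3) -> caps B=0 W=1
Move 9: B@(0,3) -> caps B=0 W=1
Move 10: W@(1,3) -> caps B=0 W=1
Move 11: B@(3,1) -> caps B=0 W=1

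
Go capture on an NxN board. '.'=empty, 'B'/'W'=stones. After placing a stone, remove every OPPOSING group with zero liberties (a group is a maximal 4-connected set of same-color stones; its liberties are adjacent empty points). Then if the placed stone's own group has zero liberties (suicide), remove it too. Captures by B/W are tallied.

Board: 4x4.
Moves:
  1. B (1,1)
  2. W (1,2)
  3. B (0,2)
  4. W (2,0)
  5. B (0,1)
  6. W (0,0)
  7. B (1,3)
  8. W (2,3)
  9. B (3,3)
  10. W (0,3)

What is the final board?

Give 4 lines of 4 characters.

Move 1: B@(1,1) -> caps B=0 W=0
Move 2: W@(1,2) -> caps B=0 W=0
Move 3: B@(0,2) -> caps B=0 W=0
Move 4: W@(2,0) -> caps B=0 W=0
Move 5: B@(0,1) -> caps B=0 W=0
Move 6: W@(0,0) -> caps B=0 W=0
Move 7: B@(1,3) -> caps B=0 W=0
Move 8: W@(2,3) -> caps B=0 W=0
Move 9: B@(3,3) -> caps B=0 W=0
Move 10: W@(0,3) -> caps B=0 W=1

Answer: WBBW
.BW.
W..W
...B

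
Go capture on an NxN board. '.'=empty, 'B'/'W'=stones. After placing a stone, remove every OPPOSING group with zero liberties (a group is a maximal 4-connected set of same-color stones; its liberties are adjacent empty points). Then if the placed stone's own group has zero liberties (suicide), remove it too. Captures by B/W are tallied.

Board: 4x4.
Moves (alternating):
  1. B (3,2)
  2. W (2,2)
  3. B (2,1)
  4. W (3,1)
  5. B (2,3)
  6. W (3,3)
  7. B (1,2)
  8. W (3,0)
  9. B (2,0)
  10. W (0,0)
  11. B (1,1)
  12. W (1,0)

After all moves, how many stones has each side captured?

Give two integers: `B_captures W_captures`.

Move 1: B@(3,2) -> caps B=0 W=0
Move 2: W@(2,2) -> caps B=0 W=0
Move 3: B@(2,1) -> caps B=0 W=0
Move 4: W@(3,1) -> caps B=0 W=0
Move 5: B@(2,3) -> caps B=0 W=0
Move 6: W@(3,3) -> caps B=0 W=1
Move 7: B@(1,2) -> caps B=0 W=1
Move 8: W@(3,0) -> caps B=0 W=1
Move 9: B@(2,0) -> caps B=0 W=1
Move 10: W@(0,0) -> caps B=0 W=1
Move 11: B@(1,1) -> caps B=0 W=1
Move 12: W@(1,0) -> caps B=0 W=1

Answer: 0 1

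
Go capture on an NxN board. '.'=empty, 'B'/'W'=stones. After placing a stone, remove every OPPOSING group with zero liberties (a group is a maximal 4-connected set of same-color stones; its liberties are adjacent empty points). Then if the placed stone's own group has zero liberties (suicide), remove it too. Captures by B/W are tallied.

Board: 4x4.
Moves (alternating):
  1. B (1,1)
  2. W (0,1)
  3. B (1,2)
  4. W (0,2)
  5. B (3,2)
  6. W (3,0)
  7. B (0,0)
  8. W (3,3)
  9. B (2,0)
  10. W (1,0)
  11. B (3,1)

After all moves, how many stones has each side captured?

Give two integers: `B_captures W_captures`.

Move 1: B@(1,1) -> caps B=0 W=0
Move 2: W@(0,1) -> caps B=0 W=0
Move 3: B@(1,2) -> caps B=0 W=0
Move 4: W@(0,2) -> caps B=0 W=0
Move 5: B@(3,2) -> caps B=0 W=0
Move 6: W@(3,0) -> caps B=0 W=0
Move 7: B@(0,0) -> caps B=0 W=0
Move 8: W@(3,3) -> caps B=0 W=0
Move 9: B@(2,0) -> caps B=0 W=0
Move 10: W@(1,0) -> caps B=0 W=1
Move 11: B@(3,1) -> caps B=1 W=1

Answer: 1 1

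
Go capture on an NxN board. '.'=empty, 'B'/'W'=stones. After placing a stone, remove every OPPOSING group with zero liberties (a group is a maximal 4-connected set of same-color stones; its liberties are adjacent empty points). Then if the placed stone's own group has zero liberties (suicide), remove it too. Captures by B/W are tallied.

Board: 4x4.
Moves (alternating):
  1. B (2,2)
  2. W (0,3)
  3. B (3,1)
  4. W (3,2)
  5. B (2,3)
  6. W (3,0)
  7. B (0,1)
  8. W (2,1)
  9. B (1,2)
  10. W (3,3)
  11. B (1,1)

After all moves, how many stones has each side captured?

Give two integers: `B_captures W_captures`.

Move 1: B@(2,2) -> caps B=0 W=0
Move 2: W@(0,3) -> caps B=0 W=0
Move 3: B@(3,1) -> caps B=0 W=0
Move 4: W@(3,2) -> caps B=0 W=0
Move 5: B@(2,3) -> caps B=0 W=0
Move 6: W@(3,0) -> caps B=0 W=0
Move 7: B@(0,1) -> caps B=0 W=0
Move 8: W@(2,1) -> caps B=0 W=1
Move 9: B@(1,2) -> caps B=0 W=1
Move 10: W@(3,3) -> caps B=0 W=1
Move 11: B@(1,1) -> caps B=0 W=1

Answer: 0 1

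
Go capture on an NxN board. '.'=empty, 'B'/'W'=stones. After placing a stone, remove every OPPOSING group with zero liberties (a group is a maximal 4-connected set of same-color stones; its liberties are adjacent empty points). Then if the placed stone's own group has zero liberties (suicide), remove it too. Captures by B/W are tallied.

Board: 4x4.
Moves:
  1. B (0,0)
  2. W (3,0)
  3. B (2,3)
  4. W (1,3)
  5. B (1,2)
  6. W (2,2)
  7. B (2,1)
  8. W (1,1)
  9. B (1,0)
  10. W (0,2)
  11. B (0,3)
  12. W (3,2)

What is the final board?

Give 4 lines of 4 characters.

Answer: B.W.
BW.W
.BWB
W.W.

Derivation:
Move 1: B@(0,0) -> caps B=0 W=0
Move 2: W@(3,0) -> caps B=0 W=0
Move 3: B@(2,3) -> caps B=0 W=0
Move 4: W@(1,3) -> caps B=0 W=0
Move 5: B@(1,2) -> caps B=0 W=0
Move 6: W@(2,2) -> caps B=0 W=0
Move 7: B@(2,1) -> caps B=0 W=0
Move 8: W@(1,1) -> caps B=0 W=0
Move 9: B@(1,0) -> caps B=0 W=0
Move 10: W@(0,2) -> caps B=0 W=1
Move 11: B@(0,3) -> caps B=0 W=1
Move 12: W@(3,2) -> caps B=0 W=1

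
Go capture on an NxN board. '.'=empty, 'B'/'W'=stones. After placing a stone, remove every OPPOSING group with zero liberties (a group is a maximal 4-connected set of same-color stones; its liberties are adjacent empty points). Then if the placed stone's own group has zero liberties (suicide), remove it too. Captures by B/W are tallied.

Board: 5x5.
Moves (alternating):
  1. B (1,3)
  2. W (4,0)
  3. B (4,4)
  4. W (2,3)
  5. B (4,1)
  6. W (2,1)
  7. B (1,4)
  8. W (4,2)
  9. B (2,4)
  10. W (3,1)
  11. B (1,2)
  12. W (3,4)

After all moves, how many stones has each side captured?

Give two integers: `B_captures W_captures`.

Answer: 0 1

Derivation:
Move 1: B@(1,3) -> caps B=0 W=0
Move 2: W@(4,0) -> caps B=0 W=0
Move 3: B@(4,4) -> caps B=0 W=0
Move 4: W@(2,3) -> caps B=0 W=0
Move 5: B@(4,1) -> caps B=0 W=0
Move 6: W@(2,1) -> caps B=0 W=0
Move 7: B@(1,4) -> caps B=0 W=0
Move 8: W@(4,2) -> caps B=0 W=0
Move 9: B@(2,4) -> caps B=0 W=0
Move 10: W@(3,1) -> caps B=0 W=1
Move 11: B@(1,2) -> caps B=0 W=1
Move 12: W@(3,4) -> caps B=0 W=1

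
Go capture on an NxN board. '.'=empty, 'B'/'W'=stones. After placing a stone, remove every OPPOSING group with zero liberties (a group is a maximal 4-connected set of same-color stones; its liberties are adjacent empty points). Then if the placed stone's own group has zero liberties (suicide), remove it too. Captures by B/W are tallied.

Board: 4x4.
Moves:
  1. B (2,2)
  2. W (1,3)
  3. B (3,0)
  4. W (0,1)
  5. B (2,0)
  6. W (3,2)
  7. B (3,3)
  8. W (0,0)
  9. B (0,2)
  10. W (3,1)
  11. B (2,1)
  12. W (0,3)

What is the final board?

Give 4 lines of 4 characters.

Answer: WWBW
...W
BBB.
B..B

Derivation:
Move 1: B@(2,2) -> caps B=0 W=0
Move 2: W@(1,3) -> caps B=0 W=0
Move 3: B@(3,0) -> caps B=0 W=0
Move 4: W@(0,1) -> caps B=0 W=0
Move 5: B@(2,0) -> caps B=0 W=0
Move 6: W@(3,2) -> caps B=0 W=0
Move 7: B@(3,3) -> caps B=0 W=0
Move 8: W@(0,0) -> caps B=0 W=0
Move 9: B@(0,2) -> caps B=0 W=0
Move 10: W@(3,1) -> caps B=0 W=0
Move 11: B@(2,1) -> caps B=2 W=0
Move 12: W@(0,3) -> caps B=2 W=0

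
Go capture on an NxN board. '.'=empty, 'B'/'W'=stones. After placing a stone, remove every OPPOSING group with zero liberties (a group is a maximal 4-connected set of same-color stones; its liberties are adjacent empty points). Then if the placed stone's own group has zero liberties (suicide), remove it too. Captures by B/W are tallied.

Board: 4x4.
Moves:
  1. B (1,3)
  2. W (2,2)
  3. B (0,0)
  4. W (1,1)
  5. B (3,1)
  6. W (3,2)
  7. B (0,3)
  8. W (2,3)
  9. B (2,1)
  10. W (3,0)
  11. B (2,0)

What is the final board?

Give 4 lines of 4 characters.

Move 1: B@(1,3) -> caps B=0 W=0
Move 2: W@(2,2) -> caps B=0 W=0
Move 3: B@(0,0) -> caps B=0 W=0
Move 4: W@(1,1) -> caps B=0 W=0
Move 5: B@(3,1) -> caps B=0 W=0
Move 6: W@(3,2) -> caps B=0 W=0
Move 7: B@(0,3) -> caps B=0 W=0
Move 8: W@(2,3) -> caps B=0 W=0
Move 9: B@(2,1) -> caps B=0 W=0
Move 10: W@(3,0) -> caps B=0 W=0
Move 11: B@(2,0) -> caps B=1 W=0

Answer: B..B
.W.B
BBWW
.BW.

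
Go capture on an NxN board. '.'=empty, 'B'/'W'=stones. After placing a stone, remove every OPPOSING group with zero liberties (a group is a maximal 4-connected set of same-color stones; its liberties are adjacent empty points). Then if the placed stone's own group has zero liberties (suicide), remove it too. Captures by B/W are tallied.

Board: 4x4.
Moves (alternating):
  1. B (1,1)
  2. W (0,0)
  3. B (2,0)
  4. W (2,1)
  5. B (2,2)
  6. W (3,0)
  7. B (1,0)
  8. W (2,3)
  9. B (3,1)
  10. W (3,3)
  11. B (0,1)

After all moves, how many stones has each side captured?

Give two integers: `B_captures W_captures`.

Move 1: B@(1,1) -> caps B=0 W=0
Move 2: W@(0,0) -> caps B=0 W=0
Move 3: B@(2,0) -> caps B=0 W=0
Move 4: W@(2,1) -> caps B=0 W=0
Move 5: B@(2,2) -> caps B=0 W=0
Move 6: W@(3,0) -> caps B=0 W=0
Move 7: B@(1,0) -> caps B=0 W=0
Move 8: W@(2,3) -> caps B=0 W=0
Move 9: B@(3,1) -> caps B=2 W=0
Move 10: W@(3,3) -> caps B=2 W=0
Move 11: B@(0,1) -> caps B=3 W=0

Answer: 3 0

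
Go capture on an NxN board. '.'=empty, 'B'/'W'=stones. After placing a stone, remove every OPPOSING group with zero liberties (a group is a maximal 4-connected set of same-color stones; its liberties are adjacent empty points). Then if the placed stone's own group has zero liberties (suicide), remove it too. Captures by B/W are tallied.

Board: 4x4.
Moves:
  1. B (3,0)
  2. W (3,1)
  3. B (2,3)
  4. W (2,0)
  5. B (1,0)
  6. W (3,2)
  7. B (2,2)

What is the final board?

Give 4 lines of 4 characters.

Answer: ....
B...
W.BB
.WW.

Derivation:
Move 1: B@(3,0) -> caps B=0 W=0
Move 2: W@(3,1) -> caps B=0 W=0
Move 3: B@(2,3) -> caps B=0 W=0
Move 4: W@(2,0) -> caps B=0 W=1
Move 5: B@(1,0) -> caps B=0 W=1
Move 6: W@(3,2) -> caps B=0 W=1
Move 7: B@(2,2) -> caps B=0 W=1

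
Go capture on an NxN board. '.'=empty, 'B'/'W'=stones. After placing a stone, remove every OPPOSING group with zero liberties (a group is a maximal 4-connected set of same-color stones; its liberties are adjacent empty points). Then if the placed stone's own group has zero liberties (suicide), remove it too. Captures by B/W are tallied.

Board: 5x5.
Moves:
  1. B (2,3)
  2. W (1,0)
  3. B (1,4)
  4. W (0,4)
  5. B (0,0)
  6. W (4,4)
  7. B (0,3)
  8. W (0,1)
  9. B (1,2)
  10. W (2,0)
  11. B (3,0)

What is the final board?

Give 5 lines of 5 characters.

Answer: .W.B.
W.B.B
W..B.
B....
....W

Derivation:
Move 1: B@(2,3) -> caps B=0 W=0
Move 2: W@(1,0) -> caps B=0 W=0
Move 3: B@(1,4) -> caps B=0 W=0
Move 4: W@(0,4) -> caps B=0 W=0
Move 5: B@(0,0) -> caps B=0 W=0
Move 6: W@(4,4) -> caps B=0 W=0
Move 7: B@(0,3) -> caps B=1 W=0
Move 8: W@(0,1) -> caps B=1 W=1
Move 9: B@(1,2) -> caps B=1 W=1
Move 10: W@(2,0) -> caps B=1 W=1
Move 11: B@(3,0) -> caps B=1 W=1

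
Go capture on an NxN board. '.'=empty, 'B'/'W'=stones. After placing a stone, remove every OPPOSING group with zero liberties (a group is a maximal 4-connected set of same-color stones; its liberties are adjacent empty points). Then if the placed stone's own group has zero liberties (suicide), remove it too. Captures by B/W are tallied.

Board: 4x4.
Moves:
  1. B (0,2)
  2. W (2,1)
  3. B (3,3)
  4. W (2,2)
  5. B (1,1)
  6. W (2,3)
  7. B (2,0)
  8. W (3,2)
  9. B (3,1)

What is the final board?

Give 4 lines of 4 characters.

Move 1: B@(0,2) -> caps B=0 W=0
Move 2: W@(2,1) -> caps B=0 W=0
Move 3: B@(3,3) -> caps B=0 W=0
Move 4: W@(2,2) -> caps B=0 W=0
Move 5: B@(1,1) -> caps B=0 W=0
Move 6: W@(2,3) -> caps B=0 W=0
Move 7: B@(2,0) -> caps B=0 W=0
Move 8: W@(3,2) -> caps B=0 W=1
Move 9: B@(3,1) -> caps B=0 W=1

Answer: ..B.
.B..
BWWW
.BW.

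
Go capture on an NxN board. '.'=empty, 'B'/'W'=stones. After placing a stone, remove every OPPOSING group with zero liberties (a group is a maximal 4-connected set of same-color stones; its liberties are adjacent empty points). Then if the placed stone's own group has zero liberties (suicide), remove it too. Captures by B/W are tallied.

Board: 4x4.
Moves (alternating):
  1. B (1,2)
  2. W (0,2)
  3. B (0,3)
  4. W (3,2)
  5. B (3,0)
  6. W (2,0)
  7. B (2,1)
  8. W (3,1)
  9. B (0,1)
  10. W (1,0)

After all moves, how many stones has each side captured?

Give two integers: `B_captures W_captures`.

Move 1: B@(1,2) -> caps B=0 W=0
Move 2: W@(0,2) -> caps B=0 W=0
Move 3: B@(0,3) -> caps B=0 W=0
Move 4: W@(3,2) -> caps B=0 W=0
Move 5: B@(3,0) -> caps B=0 W=0
Move 6: W@(2,0) -> caps B=0 W=0
Move 7: B@(2,1) -> caps B=0 W=0
Move 8: W@(3,1) -> caps B=0 W=1
Move 9: B@(0,1) -> caps B=1 W=1
Move 10: W@(1,0) -> caps B=1 W=1

Answer: 1 1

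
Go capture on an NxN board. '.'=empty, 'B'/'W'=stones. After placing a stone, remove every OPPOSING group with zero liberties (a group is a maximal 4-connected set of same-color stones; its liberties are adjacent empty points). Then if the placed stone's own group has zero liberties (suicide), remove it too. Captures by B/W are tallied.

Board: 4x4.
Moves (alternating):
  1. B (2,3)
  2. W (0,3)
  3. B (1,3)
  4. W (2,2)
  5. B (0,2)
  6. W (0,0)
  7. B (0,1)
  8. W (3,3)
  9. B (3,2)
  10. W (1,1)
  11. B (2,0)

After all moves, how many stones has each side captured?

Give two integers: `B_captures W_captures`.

Move 1: B@(2,3) -> caps B=0 W=0
Move 2: W@(0,3) -> caps B=0 W=0
Move 3: B@(1,3) -> caps B=0 W=0
Move 4: W@(2,2) -> caps B=0 W=0
Move 5: B@(0,2) -> caps B=1 W=0
Move 6: W@(0,0) -> caps B=1 W=0
Move 7: B@(0,1) -> caps B=1 W=0
Move 8: W@(3,3) -> caps B=1 W=0
Move 9: B@(3,2) -> caps B=2 W=0
Move 10: W@(1,1) -> caps B=2 W=0
Move 11: B@(2,0) -> caps B=2 W=0

Answer: 2 0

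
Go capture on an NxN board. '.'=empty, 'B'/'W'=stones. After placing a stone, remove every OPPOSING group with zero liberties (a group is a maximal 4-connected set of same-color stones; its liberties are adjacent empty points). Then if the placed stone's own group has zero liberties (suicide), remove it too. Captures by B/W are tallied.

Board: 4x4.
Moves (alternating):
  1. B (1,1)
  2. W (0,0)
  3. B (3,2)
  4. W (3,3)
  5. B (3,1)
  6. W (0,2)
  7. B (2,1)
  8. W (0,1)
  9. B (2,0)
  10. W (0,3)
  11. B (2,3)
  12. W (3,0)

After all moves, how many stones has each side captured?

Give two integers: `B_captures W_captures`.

Move 1: B@(1,1) -> caps B=0 W=0
Move 2: W@(0,0) -> caps B=0 W=0
Move 3: B@(3,2) -> caps B=0 W=0
Move 4: W@(3,3) -> caps B=0 W=0
Move 5: B@(3,1) -> caps B=0 W=0
Move 6: W@(0,2) -> caps B=0 W=0
Move 7: B@(2,1) -> caps B=0 W=0
Move 8: W@(0,1) -> caps B=0 W=0
Move 9: B@(2,0) -> caps B=0 W=0
Move 10: W@(0,3) -> caps B=0 W=0
Move 11: B@(2,3) -> caps B=1 W=0
Move 12: W@(3,0) -> caps B=1 W=0

Answer: 1 0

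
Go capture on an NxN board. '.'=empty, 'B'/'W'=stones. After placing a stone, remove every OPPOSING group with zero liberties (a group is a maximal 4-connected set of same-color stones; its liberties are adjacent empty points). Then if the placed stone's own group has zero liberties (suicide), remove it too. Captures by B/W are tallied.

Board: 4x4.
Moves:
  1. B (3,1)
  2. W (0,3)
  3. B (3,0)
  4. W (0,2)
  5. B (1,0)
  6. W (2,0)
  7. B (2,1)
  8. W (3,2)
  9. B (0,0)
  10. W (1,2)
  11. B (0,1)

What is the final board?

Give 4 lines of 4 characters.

Move 1: B@(3,1) -> caps B=0 W=0
Move 2: W@(0,3) -> caps B=0 W=0
Move 3: B@(3,0) -> caps B=0 W=0
Move 4: W@(0,2) -> caps B=0 W=0
Move 5: B@(1,0) -> caps B=0 W=0
Move 6: W@(2,0) -> caps B=0 W=0
Move 7: B@(2,1) -> caps B=1 W=0
Move 8: W@(3,2) -> caps B=1 W=0
Move 9: B@(0,0) -> caps B=1 W=0
Move 10: W@(1,2) -> caps B=1 W=0
Move 11: B@(0,1) -> caps B=1 W=0

Answer: BBWW
B.W.
.B..
BBW.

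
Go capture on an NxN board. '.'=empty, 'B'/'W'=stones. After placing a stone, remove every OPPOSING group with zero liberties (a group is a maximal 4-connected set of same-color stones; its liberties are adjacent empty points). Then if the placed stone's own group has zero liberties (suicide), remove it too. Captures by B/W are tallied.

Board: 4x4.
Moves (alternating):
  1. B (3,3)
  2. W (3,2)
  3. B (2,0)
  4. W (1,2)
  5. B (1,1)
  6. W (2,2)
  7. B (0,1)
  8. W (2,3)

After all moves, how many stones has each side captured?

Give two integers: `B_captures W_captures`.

Answer: 0 1

Derivation:
Move 1: B@(3,3) -> caps B=0 W=0
Move 2: W@(3,2) -> caps B=0 W=0
Move 3: B@(2,0) -> caps B=0 W=0
Move 4: W@(1,2) -> caps B=0 W=0
Move 5: B@(1,1) -> caps B=0 W=0
Move 6: W@(2,2) -> caps B=0 W=0
Move 7: B@(0,1) -> caps B=0 W=0
Move 8: W@(2,3) -> caps B=0 W=1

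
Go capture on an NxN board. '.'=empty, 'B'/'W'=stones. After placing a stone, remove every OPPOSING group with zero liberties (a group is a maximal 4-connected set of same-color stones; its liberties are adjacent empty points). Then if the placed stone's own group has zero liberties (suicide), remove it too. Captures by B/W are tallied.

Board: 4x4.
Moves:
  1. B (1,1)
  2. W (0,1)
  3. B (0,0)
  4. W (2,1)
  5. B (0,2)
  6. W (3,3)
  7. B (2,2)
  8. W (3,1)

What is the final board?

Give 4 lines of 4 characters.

Move 1: B@(1,1) -> caps B=0 W=0
Move 2: W@(0,1) -> caps B=0 W=0
Move 3: B@(0,0) -> caps B=0 W=0
Move 4: W@(2,1) -> caps B=0 W=0
Move 5: B@(0,2) -> caps B=1 W=0
Move 6: W@(3,3) -> caps B=1 W=0
Move 7: B@(2,2) -> caps B=1 W=0
Move 8: W@(3,1) -> caps B=1 W=0

Answer: B.B.
.B..
.WB.
.W.W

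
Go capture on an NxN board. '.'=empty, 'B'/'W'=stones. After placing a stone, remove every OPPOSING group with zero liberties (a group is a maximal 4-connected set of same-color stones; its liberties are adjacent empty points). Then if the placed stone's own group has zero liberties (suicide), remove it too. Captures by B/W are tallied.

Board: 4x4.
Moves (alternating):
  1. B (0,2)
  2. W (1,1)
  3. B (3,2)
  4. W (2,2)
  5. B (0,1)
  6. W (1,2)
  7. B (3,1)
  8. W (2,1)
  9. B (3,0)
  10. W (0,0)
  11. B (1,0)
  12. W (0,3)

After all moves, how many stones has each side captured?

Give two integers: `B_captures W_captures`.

Move 1: B@(0,2) -> caps B=0 W=0
Move 2: W@(1,1) -> caps B=0 W=0
Move 3: B@(3,2) -> caps B=0 W=0
Move 4: W@(2,2) -> caps B=0 W=0
Move 5: B@(0,1) -> caps B=0 W=0
Move 6: W@(1,2) -> caps B=0 W=0
Move 7: B@(3,1) -> caps B=0 W=0
Move 8: W@(2,1) -> caps B=0 W=0
Move 9: B@(3,0) -> caps B=0 W=0
Move 10: W@(0,0) -> caps B=0 W=0
Move 11: B@(1,0) -> caps B=1 W=0
Move 12: W@(0,3) -> caps B=1 W=0

Answer: 1 0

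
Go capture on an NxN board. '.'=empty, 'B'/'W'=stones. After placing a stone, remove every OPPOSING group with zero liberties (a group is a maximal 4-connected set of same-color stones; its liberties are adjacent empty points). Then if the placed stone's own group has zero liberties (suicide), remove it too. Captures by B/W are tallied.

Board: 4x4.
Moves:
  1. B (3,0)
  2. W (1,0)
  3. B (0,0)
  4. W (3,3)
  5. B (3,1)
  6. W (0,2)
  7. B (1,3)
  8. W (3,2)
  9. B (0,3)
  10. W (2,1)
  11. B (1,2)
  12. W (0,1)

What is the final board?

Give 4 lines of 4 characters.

Answer: .WWB
W.BB
.W..
BBWW

Derivation:
Move 1: B@(3,0) -> caps B=0 W=0
Move 2: W@(1,0) -> caps B=0 W=0
Move 3: B@(0,0) -> caps B=0 W=0
Move 4: W@(3,3) -> caps B=0 W=0
Move 5: B@(3,1) -> caps B=0 W=0
Move 6: W@(0,2) -> caps B=0 W=0
Move 7: B@(1,3) -> caps B=0 W=0
Move 8: W@(3,2) -> caps B=0 W=0
Move 9: B@(0,3) -> caps B=0 W=0
Move 10: W@(2,1) -> caps B=0 W=0
Move 11: B@(1,2) -> caps B=0 W=0
Move 12: W@(0,1) -> caps B=0 W=1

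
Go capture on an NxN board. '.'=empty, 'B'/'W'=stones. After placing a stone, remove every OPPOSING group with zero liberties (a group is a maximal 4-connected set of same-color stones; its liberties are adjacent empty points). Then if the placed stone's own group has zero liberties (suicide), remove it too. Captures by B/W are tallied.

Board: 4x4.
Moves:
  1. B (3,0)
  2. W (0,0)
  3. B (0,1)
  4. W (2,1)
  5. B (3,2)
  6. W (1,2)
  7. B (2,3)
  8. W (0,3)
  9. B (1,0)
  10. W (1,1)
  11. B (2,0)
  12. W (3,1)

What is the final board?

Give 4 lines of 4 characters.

Answer: .B.W
BWW.
BW.B
BWB.

Derivation:
Move 1: B@(3,0) -> caps B=0 W=0
Move 2: W@(0,0) -> caps B=0 W=0
Move 3: B@(0,1) -> caps B=0 W=0
Move 4: W@(2,1) -> caps B=0 W=0
Move 5: B@(3,2) -> caps B=0 W=0
Move 6: W@(1,2) -> caps B=0 W=0
Move 7: B@(2,3) -> caps B=0 W=0
Move 8: W@(0,3) -> caps B=0 W=0
Move 9: B@(1,0) -> caps B=1 W=0
Move 10: W@(1,1) -> caps B=1 W=0
Move 11: B@(2,0) -> caps B=1 W=0
Move 12: W@(3,1) -> caps B=1 W=0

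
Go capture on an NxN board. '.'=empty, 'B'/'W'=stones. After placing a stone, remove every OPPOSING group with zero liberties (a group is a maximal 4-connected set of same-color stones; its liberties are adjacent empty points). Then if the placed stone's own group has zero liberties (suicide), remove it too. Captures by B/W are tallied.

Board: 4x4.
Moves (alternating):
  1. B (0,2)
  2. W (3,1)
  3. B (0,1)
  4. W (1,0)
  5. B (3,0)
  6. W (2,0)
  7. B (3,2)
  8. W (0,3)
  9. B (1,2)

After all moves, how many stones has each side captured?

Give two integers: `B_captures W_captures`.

Move 1: B@(0,2) -> caps B=0 W=0
Move 2: W@(3,1) -> caps B=0 W=0
Move 3: B@(0,1) -> caps B=0 W=0
Move 4: W@(1,0) -> caps B=0 W=0
Move 5: B@(3,0) -> caps B=0 W=0
Move 6: W@(2,0) -> caps B=0 W=1
Move 7: B@(3,2) -> caps B=0 W=1
Move 8: W@(0,3) -> caps B=0 W=1
Move 9: B@(1,2) -> caps B=0 W=1

Answer: 0 1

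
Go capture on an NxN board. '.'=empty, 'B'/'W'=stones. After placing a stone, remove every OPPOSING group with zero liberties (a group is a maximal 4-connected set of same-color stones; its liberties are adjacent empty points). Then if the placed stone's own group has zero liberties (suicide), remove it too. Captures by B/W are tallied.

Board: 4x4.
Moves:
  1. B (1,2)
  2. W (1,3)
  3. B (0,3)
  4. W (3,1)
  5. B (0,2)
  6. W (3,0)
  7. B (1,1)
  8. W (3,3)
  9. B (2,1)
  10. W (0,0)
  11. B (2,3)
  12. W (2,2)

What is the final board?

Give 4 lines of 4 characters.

Move 1: B@(1,2) -> caps B=0 W=0
Move 2: W@(1,3) -> caps B=0 W=0
Move 3: B@(0,3) -> caps B=0 W=0
Move 4: W@(3,1) -> caps B=0 W=0
Move 5: B@(0,2) -> caps B=0 W=0
Move 6: W@(3,0) -> caps B=0 W=0
Move 7: B@(1,1) -> caps B=0 W=0
Move 8: W@(3,3) -> caps B=0 W=0
Move 9: B@(2,1) -> caps B=0 W=0
Move 10: W@(0,0) -> caps B=0 W=0
Move 11: B@(2,3) -> caps B=1 W=0
Move 12: W@(2,2) -> caps B=1 W=0

Answer: W.BB
.BB.
.BWB
WW.W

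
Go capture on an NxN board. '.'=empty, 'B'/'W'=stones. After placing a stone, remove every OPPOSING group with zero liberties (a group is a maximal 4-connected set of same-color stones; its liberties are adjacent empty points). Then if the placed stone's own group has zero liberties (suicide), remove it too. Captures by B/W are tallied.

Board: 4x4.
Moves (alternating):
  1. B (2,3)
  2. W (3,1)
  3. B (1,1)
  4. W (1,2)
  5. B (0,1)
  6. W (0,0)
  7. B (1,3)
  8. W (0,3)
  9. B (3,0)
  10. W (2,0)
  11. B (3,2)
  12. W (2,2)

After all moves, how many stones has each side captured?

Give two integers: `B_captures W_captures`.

Answer: 0 1

Derivation:
Move 1: B@(2,3) -> caps B=0 W=0
Move 2: W@(3,1) -> caps B=0 W=0
Move 3: B@(1,1) -> caps B=0 W=0
Move 4: W@(1,2) -> caps B=0 W=0
Move 5: B@(0,1) -> caps B=0 W=0
Move 6: W@(0,0) -> caps B=0 W=0
Move 7: B@(1,3) -> caps B=0 W=0
Move 8: W@(0,3) -> caps B=0 W=0
Move 9: B@(3,0) -> caps B=0 W=0
Move 10: W@(2,0) -> caps B=0 W=1
Move 11: B@(3,2) -> caps B=0 W=1
Move 12: W@(2,2) -> caps B=0 W=1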